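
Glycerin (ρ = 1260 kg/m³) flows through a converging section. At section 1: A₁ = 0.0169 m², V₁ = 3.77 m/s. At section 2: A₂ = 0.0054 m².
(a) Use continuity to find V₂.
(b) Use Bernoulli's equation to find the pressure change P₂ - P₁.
(a) Continuity: A₁V₁=A₂V₂ -> V₂=A₁V₁/A₂=0.0169*3.77/0.0054=11.80 m/s
(b) Bernoulli: P₂-P₁=0.5*rho*(V₁^2-V₂^2)/1000=0.5*1260*(3.77^2-11.80^2)/1000=-78.77 kPa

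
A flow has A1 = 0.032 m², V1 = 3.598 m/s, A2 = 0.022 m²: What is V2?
Formula: V_2 = \frac{A_1 V_1}{A_2}
V2 = 0.032·3.598/0.022 = 5.233 m/s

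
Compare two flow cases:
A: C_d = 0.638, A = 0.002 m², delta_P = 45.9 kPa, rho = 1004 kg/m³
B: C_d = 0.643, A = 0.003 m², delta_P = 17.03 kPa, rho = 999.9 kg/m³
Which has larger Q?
Q(A) = 12.2 L/s, Q(B) = 11.26 L/s. Answer: A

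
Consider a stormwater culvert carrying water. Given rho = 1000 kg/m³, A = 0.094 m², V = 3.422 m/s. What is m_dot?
Formula: \dot{m} = \rho A V
m_dot = 1000·0.094·3.422 = 321.7 kg/s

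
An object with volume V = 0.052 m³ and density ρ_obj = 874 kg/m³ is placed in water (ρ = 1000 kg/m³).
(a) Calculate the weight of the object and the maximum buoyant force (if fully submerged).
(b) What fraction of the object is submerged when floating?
(a) W=rho_obj*g*V=874*9.81*0.052=445.8 N; F_B(max)=rho*g*V=1000*9.81*0.052=510.1 N
(b) Floating fraction=rho_obj/rho=874/1000=0.874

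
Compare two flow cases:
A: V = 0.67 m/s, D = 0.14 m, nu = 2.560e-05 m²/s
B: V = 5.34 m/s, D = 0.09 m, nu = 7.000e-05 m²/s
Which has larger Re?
Re(A) = 3664, Re(B) = 6866. Answer: B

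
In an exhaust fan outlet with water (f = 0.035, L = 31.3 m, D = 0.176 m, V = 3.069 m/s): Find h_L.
Formula: h_L = f \frac{L}{D} \frac{V^2}{2g}
h_L = 0.035·(31.3/0.176)·3.069²/(2·9.81) = 2.988 m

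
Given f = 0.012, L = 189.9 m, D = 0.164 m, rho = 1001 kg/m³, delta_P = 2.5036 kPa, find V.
Formula: \Delta P = f \frac{L}{D} \frac{\rho V^2}{2}
Substituting knowns: 2.5036 = 0.012·(189.9/0.164)·0.5·1001·V²/1000
Solving for V: V = √((2.5036·1000)/(0.012·(189.9/0.164)·0.5·1001)) = 0.6 m/s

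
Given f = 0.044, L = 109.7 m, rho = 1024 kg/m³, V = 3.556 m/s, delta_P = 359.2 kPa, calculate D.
Formula: \Delta P = f \frac{L}{D} \frac{\rho V^2}{2}
Substituting knowns: 359.2 = 0.044·(109.7/D)·0.5·1024·3.556²/1000
Solving for D: D = 0.044·109.7·0.5·1024·3.556²/(359.2·1000) = 0.087 m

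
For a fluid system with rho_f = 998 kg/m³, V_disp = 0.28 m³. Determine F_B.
Formula: F_B = \rho_f g V_{disp}
F_B = 998·9.81·0.28 = 2741 N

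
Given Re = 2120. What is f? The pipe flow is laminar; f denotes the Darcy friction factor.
Formula: f = \frac{64}{Re}
f = 64/2120 = 0.03019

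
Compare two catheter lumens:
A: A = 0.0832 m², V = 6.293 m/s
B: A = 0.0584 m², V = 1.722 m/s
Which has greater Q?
Q(A) = 523.6 L/s, Q(B) = 100.6 L/s. Answer: A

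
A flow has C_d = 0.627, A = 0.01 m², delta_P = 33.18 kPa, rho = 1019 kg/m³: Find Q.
Formula: Q = C_d A \sqrt{\frac{2 \Delta P}{\rho}}
Q = 0.627·0.01·√(2·(33.18·1000)/1019)·1000 = 50.6 L/s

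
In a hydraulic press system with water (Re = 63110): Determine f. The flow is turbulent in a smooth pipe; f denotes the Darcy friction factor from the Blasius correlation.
Formula: f = \frac{0.316}{Re^{0.25}}
f = 0.316/63110^0.25 = 0.01994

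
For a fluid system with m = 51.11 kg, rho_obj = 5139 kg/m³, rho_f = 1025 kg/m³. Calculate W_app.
Formula: W_{app} = mg\left(1 - \frac{\rho_f}{\rho_{obj}}\right)
W_app = 51.11·9.81·(1 − 1025/5139) = 401.4 N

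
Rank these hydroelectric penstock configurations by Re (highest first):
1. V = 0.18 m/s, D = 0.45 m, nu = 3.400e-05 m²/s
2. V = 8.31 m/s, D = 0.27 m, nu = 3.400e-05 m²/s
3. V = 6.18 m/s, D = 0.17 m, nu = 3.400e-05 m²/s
Case 1: Re = 2382
Case 2: Re = 65991
Case 3: Re = 30900
Ranking (highest first): 2, 3, 1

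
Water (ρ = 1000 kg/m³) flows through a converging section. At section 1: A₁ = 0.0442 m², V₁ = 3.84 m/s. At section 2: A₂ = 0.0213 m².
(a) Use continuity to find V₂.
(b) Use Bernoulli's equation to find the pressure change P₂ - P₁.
(a) Continuity: A₁V₁=A₂V₂ -> V₂=A₁V₁/A₂=0.0442*3.84/0.0213=7.97 m/s
(b) Bernoulli: P₂-P₁=0.5*rho*(V₁^2-V₂^2)/1000=0.5*1000*(3.84^2-7.97^2)/1000=-24.39 kPa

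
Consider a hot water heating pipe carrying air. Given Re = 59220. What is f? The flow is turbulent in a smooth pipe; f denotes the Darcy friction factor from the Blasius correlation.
Formula: f = \frac{0.316}{Re^{0.25}}
f = 0.316/59220^0.25 = 0.02026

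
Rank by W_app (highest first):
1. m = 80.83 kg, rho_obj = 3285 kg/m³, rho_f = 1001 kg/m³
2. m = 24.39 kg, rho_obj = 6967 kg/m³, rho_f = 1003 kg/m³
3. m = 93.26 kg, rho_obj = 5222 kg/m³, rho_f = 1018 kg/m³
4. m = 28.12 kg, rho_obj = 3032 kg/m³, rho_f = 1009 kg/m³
Case 1: W_app = 551.3 N
Case 2: W_app = 204.8 N
Case 3: W_app = 736.5 N
Case 4: W_app = 184.1 N
Ranking (highest first): 3, 1, 2, 4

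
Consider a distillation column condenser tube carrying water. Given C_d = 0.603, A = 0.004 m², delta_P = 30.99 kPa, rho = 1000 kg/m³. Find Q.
Formula: Q = C_d A \sqrt{\frac{2 \Delta P}{\rho}}
Q = 0.603·0.004·√(2·(30.99·1000)/1000)·1000 = 18.99 L/s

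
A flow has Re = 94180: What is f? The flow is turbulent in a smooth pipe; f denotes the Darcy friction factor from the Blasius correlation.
Formula: f = \frac{0.316}{Re^{0.25}}
f = 0.316/94180^0.25 = 0.01804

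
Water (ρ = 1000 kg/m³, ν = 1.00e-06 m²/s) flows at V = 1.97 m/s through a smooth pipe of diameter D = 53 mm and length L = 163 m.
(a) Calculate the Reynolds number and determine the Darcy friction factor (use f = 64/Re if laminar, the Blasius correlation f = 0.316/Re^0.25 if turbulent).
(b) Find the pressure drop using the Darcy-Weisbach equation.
(a) Re = V·D/ν = 1.97·0.053/1.00e-06 = 104410 → turbulent (Re > 4000); f = 0.316/Re^0.25 = 0.316/104410^0.25 = 0.017579 (Blasius is strictly valid for Re ≲ 1e5; used here as the smooth-pipe estimate the problem specifies)
(b) Darcy-Weisbach: ΔP = f·(L/D)·½ρV²/1000 = 0.017579·(163/0.053)·½·1000·1.97²/1000 = 104.9 kPa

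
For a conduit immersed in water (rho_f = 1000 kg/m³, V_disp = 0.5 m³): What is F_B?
Formula: F_B = \rho_f g V_{disp}
F_B = 1000·9.81·0.5 = 4905 N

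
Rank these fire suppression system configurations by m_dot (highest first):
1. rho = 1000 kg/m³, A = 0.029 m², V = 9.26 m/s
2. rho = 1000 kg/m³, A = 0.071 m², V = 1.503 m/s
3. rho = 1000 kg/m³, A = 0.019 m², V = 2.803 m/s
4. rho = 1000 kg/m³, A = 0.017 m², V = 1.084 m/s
Case 1: m_dot = 268.5 kg/s
Case 2: m_dot = 106.7 kg/s
Case 3: m_dot = 53.26 kg/s
Case 4: m_dot = 18.43 kg/s
Ranking (highest first): 1, 2, 3, 4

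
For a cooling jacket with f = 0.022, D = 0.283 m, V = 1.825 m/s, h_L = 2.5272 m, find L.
Formula: h_L = f \frac{L}{D} \frac{V^2}{2g}
Substituting knowns: 2.5272 = 0.022·(L/0.283)·1.825²/(2·9.81)
Solving for L: L = 2.5272·2·9.81·0.283/(0.022·1.825²) = 191.5 m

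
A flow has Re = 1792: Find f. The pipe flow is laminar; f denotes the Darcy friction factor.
Formula: f = \frac{64}{Re}
f = 64/1792 = 0.03571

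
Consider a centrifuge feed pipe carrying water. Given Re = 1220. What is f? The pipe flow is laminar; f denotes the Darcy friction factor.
Formula: f = \frac{64}{Re}
f = 64/1220 = 0.05246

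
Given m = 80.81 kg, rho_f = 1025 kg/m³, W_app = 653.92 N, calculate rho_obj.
Formula: W_{app} = mg\left(1 - \frac{\rho_f}{\rho_{obj}}\right)
Substituting knowns: 653.92 = 80.81·9.81·(1 − 1025/rho_obj)
Solving for rho_obj: rho_obj = 1025/(1 − 653.92/(80.81·9.81)) = 5853 kg/m³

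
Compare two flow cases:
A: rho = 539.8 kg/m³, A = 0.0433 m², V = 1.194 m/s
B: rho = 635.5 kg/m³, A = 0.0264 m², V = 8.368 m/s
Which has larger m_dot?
m_dot(A) = 27.91 kg/s, m_dot(B) = 140.4 kg/s. Answer: B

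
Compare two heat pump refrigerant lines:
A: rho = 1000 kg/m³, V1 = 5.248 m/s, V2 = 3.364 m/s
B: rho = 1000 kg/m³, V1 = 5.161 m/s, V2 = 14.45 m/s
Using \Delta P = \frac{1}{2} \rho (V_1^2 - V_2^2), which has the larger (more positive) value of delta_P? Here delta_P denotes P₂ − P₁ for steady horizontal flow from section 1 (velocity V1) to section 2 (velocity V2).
delta_P(A) = 8.113 kPa, delta_P(B) = -91.08 kPa. Answer: A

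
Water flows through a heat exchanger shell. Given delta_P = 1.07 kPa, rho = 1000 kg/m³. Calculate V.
Formula: V = \sqrt{\frac{2 \Delta P}{\rho}}
V = √(2·(1.07·1000)/1000) = 1.463 m/s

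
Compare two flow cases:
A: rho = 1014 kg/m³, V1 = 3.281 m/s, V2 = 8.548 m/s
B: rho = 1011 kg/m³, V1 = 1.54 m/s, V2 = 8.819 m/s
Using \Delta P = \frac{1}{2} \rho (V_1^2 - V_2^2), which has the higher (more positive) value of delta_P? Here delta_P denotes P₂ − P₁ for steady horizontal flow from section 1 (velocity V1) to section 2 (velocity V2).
delta_P(A) = -31.59 kPa, delta_P(B) = -38.12 kPa. Answer: A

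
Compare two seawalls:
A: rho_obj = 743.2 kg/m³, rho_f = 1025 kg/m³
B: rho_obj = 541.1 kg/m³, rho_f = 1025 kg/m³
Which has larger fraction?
fraction(A) = 0.7251, fraction(B) = 0.5279. Answer: A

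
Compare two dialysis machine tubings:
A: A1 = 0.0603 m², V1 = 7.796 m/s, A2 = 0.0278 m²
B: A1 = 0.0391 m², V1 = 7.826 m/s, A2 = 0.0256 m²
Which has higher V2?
V2(A) = 16.91 m/s, V2(B) = 11.95 m/s. Answer: A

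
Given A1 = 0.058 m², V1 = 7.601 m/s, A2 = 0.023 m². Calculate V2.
Formula: V_2 = \frac{A_1 V_1}{A_2}
V2 = 0.058·7.601/0.023 = 19.17 m/s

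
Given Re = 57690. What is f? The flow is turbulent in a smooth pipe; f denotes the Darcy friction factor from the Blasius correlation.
Formula: f = \frac{0.316}{Re^{0.25}}
f = 0.316/57690^0.25 = 0.02039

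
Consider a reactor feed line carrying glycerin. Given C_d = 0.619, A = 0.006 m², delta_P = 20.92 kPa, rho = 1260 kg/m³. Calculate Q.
Formula: Q = C_d A \sqrt{\frac{2 \Delta P}{\rho}}
Q = 0.619·0.006·√(2·(20.92·1000)/1260)·1000 = 21.4 L/s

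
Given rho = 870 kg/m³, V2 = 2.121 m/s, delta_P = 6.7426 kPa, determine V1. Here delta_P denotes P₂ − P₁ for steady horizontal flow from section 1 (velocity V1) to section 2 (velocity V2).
Formula: \Delta P = \frac{1}{2} \rho (V_1^2 - V_2^2)
Substituting knowns: 6.7426 = 0.5·870·(V1² − 2.121²)/1000
Solving for V1: V1 = √(2.121² + 2·(6.7426·1000)/870) = 4.472 m/s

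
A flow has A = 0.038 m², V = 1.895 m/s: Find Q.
Formula: Q = A V
Q = 0.038·1.895·1000 = 72.01 L/s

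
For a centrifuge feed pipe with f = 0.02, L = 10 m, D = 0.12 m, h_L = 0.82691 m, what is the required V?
Formula: h_L = f \frac{L}{D} \frac{V^2}{2g}
Substituting knowns: 0.82691 = 0.02·(10/0.12)·V²/(2·9.81)
Solving for V: V = √(0.82691·2·9.81/(0.02·(10/0.12))) = 3.12 m/s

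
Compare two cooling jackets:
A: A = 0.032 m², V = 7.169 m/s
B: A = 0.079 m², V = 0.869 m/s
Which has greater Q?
Q(A) = 229.4 L/s, Q(B) = 68.65 L/s. Answer: A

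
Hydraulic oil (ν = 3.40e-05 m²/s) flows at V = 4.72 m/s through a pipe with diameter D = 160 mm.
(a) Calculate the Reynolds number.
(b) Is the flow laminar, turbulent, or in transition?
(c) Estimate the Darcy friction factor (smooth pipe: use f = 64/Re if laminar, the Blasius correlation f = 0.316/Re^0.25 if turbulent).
(a) Re = V·D/ν = 4.72·0.16/3.40e-05 = 22212
(b) Flow regime: turbulent (Re > 4000)
(c) Friction factor: f = 0.316/Re^0.25 = 0.316/22212^0.25 = 0.02588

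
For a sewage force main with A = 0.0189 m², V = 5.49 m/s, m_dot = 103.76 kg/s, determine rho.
Formula: \dot{m} = \rho A V
Substituting knowns: 103.76 = rho·0.0189·5.49
Solving for rho: rho = 103.76/(0.0189·5.49) = 1000 kg/m³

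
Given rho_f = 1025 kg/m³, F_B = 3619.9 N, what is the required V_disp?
Formula: F_B = \rho_f g V_{disp}
Substituting knowns: 3619.9 = 1025·9.81·V_disp
Solving for V_disp: V_disp = 3619.9/(1025·9.81) = 0.36 m³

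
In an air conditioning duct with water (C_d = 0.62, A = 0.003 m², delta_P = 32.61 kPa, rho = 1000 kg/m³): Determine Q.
Formula: Q = C_d A \sqrt{\frac{2 \Delta P}{\rho}}
Q = 0.62·0.003·√(2·(32.61·1000)/1000)·1000 = 15.02 L/s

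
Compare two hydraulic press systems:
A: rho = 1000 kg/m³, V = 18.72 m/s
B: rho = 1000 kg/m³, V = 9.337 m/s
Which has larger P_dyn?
P_dyn(A) = 175.2 kPa, P_dyn(B) = 43.59 kPa. Answer: A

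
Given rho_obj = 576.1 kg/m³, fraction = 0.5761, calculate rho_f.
Formula: f_{sub} = \frac{\rho_{obj}}{\rho_f}
Substituting knowns: 0.5761 = 576.1/rho_f
Solving for rho_f: rho_f = 576.1/0.5761 = 1000 kg/m³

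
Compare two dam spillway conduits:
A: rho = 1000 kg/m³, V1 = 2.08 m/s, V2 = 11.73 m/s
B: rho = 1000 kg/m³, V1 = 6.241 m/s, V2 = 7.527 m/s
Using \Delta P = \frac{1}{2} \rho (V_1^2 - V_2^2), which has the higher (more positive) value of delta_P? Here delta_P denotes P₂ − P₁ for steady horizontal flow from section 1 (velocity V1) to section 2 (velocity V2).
delta_P(A) = -66.63 kPa, delta_P(B) = -8.853 kPa. Answer: B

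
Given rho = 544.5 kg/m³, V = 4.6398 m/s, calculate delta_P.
Formula: V = \sqrt{\frac{2 \Delta P}{\rho}}
Substituting knowns: 4.6398 = √(2·(delta_P·1000)/544.5)
Solving for delta_P: delta_P = 4.6398²·544.5/2/1000 = 5.861 kPa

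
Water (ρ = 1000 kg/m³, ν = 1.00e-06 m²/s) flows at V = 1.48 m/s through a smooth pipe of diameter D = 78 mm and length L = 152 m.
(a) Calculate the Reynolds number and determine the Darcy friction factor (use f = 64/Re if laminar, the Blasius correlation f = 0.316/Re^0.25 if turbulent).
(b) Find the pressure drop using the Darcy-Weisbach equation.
(a) Re = V·D/ν = 1.48·0.078/1.00e-06 = 115440 → turbulent (Re > 4000); f = 0.316/Re^0.25 = 0.316/115440^0.25 = 0.017143 (Blasius is strictly valid for Re ≲ 1e5; used here as the smooth-pipe estimate the problem specifies)
(b) Darcy-Weisbach: ΔP = f·(L/D)·½ρV²/1000 = 0.017143·(152/0.078)·½·1000·1.48²/1000 = 36.59 kPa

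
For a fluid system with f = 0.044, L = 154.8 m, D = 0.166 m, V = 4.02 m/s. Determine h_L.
Formula: h_L = f \frac{L}{D} \frac{V^2}{2g}
h_L = 0.044·(154.8/0.166)·4.02²/(2·9.81) = 33.8 m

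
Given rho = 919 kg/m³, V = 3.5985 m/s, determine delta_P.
Formula: V = \sqrt{\frac{2 \Delta P}{\rho}}
Substituting knowns: 3.5985 = √(2·(delta_P·1000)/919)
Solving for delta_P: delta_P = 3.5985²·919/2/1000 = 5.95 kPa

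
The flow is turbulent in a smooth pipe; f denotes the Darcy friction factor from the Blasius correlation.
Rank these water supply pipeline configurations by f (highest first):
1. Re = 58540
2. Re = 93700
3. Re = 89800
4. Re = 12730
Case 1: f = 0.02032
Case 2: f = 0.01806
Case 3: f = 0.01825
Case 4: f = 0.02975
Ranking (highest first): 4, 1, 3, 2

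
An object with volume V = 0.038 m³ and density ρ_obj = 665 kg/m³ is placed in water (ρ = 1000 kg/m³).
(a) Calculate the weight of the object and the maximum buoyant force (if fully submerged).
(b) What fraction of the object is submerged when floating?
(a) W=rho_obj*g*V=665*9.81*0.038=247.9 N; F_B(max)=rho*g*V=1000*9.81*0.038=372.8 N
(b) Floating fraction=rho_obj/rho=665/1000=0.665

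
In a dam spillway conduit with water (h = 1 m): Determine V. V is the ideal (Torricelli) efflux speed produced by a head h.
Formula: V = \sqrt{2 g h}
V = √(2·9.81·1) = 4.429 m/s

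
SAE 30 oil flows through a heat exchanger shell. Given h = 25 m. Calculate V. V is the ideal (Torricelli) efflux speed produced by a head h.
Formula: V = \sqrt{2 g h}
V = √(2·9.81·25) = 22.15 m/s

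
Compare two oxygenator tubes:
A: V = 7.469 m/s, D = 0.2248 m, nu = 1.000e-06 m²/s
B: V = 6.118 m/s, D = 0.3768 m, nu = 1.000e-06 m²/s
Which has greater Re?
Re(A) = 1.679e+06, Re(B) = 2.305e+06. Answer: B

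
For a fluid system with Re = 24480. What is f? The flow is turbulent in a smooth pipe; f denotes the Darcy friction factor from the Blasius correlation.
Formula: f = \frac{0.316}{Re^{0.25}}
f = 0.316/24480^0.25 = 0.02526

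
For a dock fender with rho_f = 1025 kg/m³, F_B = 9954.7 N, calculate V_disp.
Formula: F_B = \rho_f g V_{disp}
Substituting knowns: 9954.7 = 1025·9.81·V_disp
Solving for V_disp: V_disp = 9954.7/(1025·9.81) = 0.99 m³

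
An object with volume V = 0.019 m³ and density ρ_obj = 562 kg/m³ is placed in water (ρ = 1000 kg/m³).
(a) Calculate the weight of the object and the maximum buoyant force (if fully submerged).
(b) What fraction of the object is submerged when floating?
(a) W=rho_obj*g*V=562*9.81*0.019=104.8 N; F_B(max)=rho*g*V=1000*9.81*0.019=186.4 N
(b) Floating fraction=rho_obj/rho=562/1000=0.562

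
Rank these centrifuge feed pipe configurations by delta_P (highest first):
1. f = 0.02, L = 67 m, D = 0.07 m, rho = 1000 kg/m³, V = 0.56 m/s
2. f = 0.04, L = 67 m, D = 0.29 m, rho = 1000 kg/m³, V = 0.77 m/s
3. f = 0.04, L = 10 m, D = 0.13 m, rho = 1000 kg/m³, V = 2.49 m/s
Case 1: delta_P = 3.002 kPa
Case 2: delta_P = 2.74 kPa
Case 3: delta_P = 9.539 kPa
Ranking (highest first): 3, 1, 2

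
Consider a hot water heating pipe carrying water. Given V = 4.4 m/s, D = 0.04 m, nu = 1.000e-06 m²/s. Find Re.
Formula: Re = \frac{V D}{\nu}
Re = 4.4·0.04/1.000e-06 = 176000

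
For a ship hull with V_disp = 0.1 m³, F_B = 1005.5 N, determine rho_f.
Formula: F_B = \rho_f g V_{disp}
Substituting knowns: 1005.5 = rho_f·9.81·0.1
Solving for rho_f: rho_f = 1005.5/(9.81·0.1) = 1025 kg/m³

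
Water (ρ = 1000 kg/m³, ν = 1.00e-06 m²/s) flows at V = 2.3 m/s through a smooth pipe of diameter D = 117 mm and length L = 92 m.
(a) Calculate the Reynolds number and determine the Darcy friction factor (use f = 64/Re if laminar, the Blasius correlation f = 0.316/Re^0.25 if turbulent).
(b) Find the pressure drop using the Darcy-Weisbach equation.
(a) Re = V·D/ν = 2.3·0.117/1.00e-06 = 269100 → turbulent (Re > 4000); f = 0.316/Re^0.25 = 0.316/269100^0.25 = 0.013874 (Blasius is strictly valid for Re ≲ 1e5; used here as the smooth-pipe estimate the problem specifies)
(b) Darcy-Weisbach: ΔP = f·(L/D)·½ρV²/1000 = 0.013874·(92/0.117)·½·1000·2.3²/1000 = 28.86 kPa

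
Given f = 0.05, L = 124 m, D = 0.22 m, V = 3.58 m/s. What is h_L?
Formula: h_L = f \frac{L}{D} \frac{V^2}{2g}
h_L = 0.05·(124/0.22)·3.58²/(2·9.81) = 18.41 m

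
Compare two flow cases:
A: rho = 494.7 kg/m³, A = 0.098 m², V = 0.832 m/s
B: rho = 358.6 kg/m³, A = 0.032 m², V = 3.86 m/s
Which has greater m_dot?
m_dot(A) = 40.34 kg/s, m_dot(B) = 44.29 kg/s. Answer: B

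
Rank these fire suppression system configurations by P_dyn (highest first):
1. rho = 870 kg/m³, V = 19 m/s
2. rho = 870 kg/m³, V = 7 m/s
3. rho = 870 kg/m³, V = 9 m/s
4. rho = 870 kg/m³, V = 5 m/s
Case 1: P_dyn = 157 kPa
Case 2: P_dyn = 21.32 kPa
Case 3: P_dyn = 35.23 kPa
Case 4: P_dyn = 10.88 kPa
Ranking (highest first): 1, 3, 2, 4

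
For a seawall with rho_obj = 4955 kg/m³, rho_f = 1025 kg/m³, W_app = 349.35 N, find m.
Formula: W_{app} = mg\left(1 - \frac{\rho_f}{\rho_{obj}}\right)
Substituting knowns: 349.35 = m·9.81·(1 − 1025/4955)
Solving for m: m = 349.35/(9.81·(1 − 1025/4955)) = 44.9 kg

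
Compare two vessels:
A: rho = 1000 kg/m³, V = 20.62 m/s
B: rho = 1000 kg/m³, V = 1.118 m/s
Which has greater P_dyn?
P_dyn(A) = 212.6 kPa, P_dyn(B) = 0.625 kPa. Answer: A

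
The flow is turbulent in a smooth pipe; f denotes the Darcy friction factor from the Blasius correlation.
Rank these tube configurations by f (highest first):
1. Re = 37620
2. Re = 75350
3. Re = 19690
Case 1: f = 0.02269
Case 2: f = 0.01907
Case 3: f = 0.02668
Ranking (highest first): 3, 1, 2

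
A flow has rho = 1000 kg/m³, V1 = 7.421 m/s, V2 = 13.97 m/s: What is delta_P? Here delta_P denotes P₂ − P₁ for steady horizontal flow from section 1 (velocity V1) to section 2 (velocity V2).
Formula: \Delta P = \frac{1}{2} \rho (V_1^2 - V_2^2)
delta_P = 0.5·1000·(7.421² − 13.97²)/1000 = -70.04 kPa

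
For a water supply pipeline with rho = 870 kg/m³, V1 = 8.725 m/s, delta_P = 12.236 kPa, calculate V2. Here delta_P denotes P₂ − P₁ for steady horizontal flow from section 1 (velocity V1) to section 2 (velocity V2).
Formula: \Delta P = \frac{1}{2} \rho (V_1^2 - V_2^2)
Substituting knowns: 12.236 = 0.5·870·(8.725² − V2²)/1000
Solving for V2: V2 = √(8.725² − 2·(12.236·1000)/870) = 6.928 m/s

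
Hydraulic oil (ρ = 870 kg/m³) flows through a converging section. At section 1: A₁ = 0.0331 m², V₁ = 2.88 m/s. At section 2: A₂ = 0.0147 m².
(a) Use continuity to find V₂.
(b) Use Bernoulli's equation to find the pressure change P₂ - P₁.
(a) Continuity: A₁V₁=A₂V₂ -> V₂=A₁V₁/A₂=0.0331*2.88/0.0147=6.48 m/s
(b) Bernoulli: P₂-P₁=0.5*rho*(V₁^2-V₂^2)/1000=0.5*870*(2.88^2-6.48^2)/1000=-14.66 kPa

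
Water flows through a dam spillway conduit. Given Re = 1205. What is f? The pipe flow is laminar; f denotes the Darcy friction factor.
Formula: f = \frac{64}{Re}
f = 64/1205 = 0.05311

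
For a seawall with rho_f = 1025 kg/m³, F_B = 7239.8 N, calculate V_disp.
Formula: F_B = \rho_f g V_{disp}
Substituting knowns: 7239.8 = 1025·9.81·V_disp
Solving for V_disp: V_disp = 7239.8/(1025·9.81) = 0.72 m³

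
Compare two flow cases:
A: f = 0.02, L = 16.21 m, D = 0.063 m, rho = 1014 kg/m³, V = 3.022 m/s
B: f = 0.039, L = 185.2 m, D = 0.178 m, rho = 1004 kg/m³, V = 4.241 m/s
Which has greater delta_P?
delta_P(A) = 23.83 kPa, delta_P(B) = 366.4 kPa. Answer: B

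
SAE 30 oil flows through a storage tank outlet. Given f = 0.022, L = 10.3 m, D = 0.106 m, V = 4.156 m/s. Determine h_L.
Formula: h_L = f \frac{L}{D} \frac{V^2}{2g}
h_L = 0.022·(10.3/0.106)·4.156²/(2·9.81) = 1.882 m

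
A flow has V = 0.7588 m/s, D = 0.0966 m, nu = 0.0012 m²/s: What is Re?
Formula: Re = \frac{V D}{\nu}
Re = 0.7588·0.0966/0.0012 = 61.08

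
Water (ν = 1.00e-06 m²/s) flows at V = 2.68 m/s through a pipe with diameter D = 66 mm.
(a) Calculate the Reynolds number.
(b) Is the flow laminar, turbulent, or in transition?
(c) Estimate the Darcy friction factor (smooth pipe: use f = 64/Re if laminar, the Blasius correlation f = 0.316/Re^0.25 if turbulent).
(a) Re = V·D/ν = 2.68·0.066/1.00e-06 = 176880
(b) Flow regime: turbulent (Re > 4000)
(c) Friction factor: f = 0.316/Re^0.25 = 0.316/176880^0.25 = 0.01541 (Blasius is strictly valid for Re ≲ 1e5; used here as the smooth-pipe estimate the problem specifies)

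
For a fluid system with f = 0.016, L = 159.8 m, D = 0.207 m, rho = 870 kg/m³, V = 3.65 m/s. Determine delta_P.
Formula: \Delta P = f \frac{L}{D} \frac{\rho V^2}{2}
delta_P = 0.016·(159.8/0.207)·0.5·870·3.65²/1000 = 71.58 kPa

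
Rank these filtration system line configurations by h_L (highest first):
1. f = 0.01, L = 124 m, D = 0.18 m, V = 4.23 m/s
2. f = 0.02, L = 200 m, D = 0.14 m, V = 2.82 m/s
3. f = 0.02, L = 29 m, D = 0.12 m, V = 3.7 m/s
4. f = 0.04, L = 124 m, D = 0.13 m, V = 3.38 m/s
Case 1: h_L = 6.282 m
Case 2: h_L = 11.58 m
Case 3: h_L = 3.372 m
Case 4: h_L = 22.22 m
Ranking (highest first): 4, 2, 1, 3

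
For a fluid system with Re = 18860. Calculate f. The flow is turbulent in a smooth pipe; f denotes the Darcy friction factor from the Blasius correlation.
Formula: f = \frac{0.316}{Re^{0.25}}
f = 0.316/18860^0.25 = 0.02697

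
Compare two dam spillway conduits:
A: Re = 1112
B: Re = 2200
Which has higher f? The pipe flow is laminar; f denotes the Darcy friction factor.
f(A) = 0.05755, f(B) = 0.02909. Answer: A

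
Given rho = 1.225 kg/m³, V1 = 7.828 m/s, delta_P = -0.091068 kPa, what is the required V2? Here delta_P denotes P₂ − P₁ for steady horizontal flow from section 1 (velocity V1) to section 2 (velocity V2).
Formula: \Delta P = \frac{1}{2} \rho (V_1^2 - V_2^2)
Substituting knowns: -0.091068 = 0.5·1.225·(7.828² − V2²)/1000
Solving for V2: V2 = √(7.828² − 2·(-0.091068·1000)/1.225) = 14.49 m/s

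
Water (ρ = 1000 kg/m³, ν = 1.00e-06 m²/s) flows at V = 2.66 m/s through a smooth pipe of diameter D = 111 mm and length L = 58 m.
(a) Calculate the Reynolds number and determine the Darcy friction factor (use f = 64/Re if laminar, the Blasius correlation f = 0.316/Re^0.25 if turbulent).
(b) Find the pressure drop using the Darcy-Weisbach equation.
(a) Re = V·D/ν = 2.66·0.111/1.00e-06 = 295260 → turbulent (Re > 4000); f = 0.316/Re^0.25 = 0.316/295260^0.25 = 0.013556 (Blasius is strictly valid for Re ≲ 1e5; used here as the smooth-pipe estimate the problem specifies)
(b) Darcy-Weisbach: ΔP = f·(L/D)·½ρV²/1000 = 0.013556·(58/0.111)·½·1000·2.66²/1000 = 25.06 kPa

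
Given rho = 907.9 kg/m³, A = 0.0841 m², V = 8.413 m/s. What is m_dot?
Formula: \dot{m} = \rho A V
m_dot = 907.9·0.0841·8.413 = 642.4 kg/s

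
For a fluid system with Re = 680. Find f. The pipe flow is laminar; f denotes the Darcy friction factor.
Formula: f = \frac{64}{Re}
f = 64/680 = 0.09412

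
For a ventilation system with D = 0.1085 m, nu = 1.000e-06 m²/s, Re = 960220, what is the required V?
Formula: Re = \frac{V D}{\nu}
Substituting knowns: 960220 = V·0.1085/1.000e-06
Solving for V: V = 960220·1.000e-06/0.1085 = 8.85 m/s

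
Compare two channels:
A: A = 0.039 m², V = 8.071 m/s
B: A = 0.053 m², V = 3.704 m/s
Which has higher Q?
Q(A) = 314.8 L/s, Q(B) = 196.3 L/s. Answer: A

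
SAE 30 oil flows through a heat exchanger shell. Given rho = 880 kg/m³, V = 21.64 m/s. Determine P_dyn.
Formula: P_{dyn} = \frac{1}{2} \rho V^2
P_dyn = 0.5·880·21.64²/1000 = 206 kPa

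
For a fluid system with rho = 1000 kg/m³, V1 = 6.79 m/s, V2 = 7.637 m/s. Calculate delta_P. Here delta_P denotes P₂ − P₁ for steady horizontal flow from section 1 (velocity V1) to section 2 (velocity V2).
Formula: \Delta P = \frac{1}{2} \rho (V_1^2 - V_2^2)
delta_P = 0.5·1000·(6.79² − 7.637²)/1000 = -6.11 kPa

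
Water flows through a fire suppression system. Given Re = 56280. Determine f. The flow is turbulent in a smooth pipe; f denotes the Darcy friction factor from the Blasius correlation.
Formula: f = \frac{0.316}{Re^{0.25}}
f = 0.316/56280^0.25 = 0.02052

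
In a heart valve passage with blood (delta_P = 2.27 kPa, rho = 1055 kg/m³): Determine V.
Formula: V = \sqrt{\frac{2 \Delta P}{\rho}}
V = √(2·(2.27·1000)/1055) = 2.074 m/s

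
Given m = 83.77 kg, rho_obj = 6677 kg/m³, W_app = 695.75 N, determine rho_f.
Formula: W_{app} = mg\left(1 - \frac{\rho_f}{\rho_{obj}}\right)
Substituting knowns: 695.75 = 83.77·9.81·(1 − rho_f/6677)
Solving for rho_f: rho_f = 6677·(1 − 695.75/(83.77·9.81)) = 1024 kg/m³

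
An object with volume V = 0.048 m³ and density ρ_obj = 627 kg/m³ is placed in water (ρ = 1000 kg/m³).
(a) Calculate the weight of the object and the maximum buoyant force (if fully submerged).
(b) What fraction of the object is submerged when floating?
(a) W=rho_obj*g*V=627*9.81*0.048=295.2 N; F_B(max)=rho*g*V=1000*9.81*0.048=470.9 N
(b) Floating fraction=rho_obj/rho=627/1000=0.627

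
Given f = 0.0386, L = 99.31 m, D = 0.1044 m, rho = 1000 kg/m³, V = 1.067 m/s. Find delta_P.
Formula: \Delta P = f \frac{L}{D} \frac{\rho V^2}{2}
delta_P = 0.0386·(99.31/0.1044)·0.5·1000·1.067²/1000 = 20.9 kPa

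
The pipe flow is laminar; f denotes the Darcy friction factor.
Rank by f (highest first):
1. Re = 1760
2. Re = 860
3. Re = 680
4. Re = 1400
Case 1: f = 0.03636
Case 2: f = 0.07442
Case 3: f = 0.09412
Case 4: f = 0.04571
Ranking (highest first): 3, 2, 4, 1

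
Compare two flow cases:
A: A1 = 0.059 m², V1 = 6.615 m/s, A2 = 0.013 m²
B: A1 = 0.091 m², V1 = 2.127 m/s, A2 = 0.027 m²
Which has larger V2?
V2(A) = 30.02 m/s, V2(B) = 7.169 m/s. Answer: A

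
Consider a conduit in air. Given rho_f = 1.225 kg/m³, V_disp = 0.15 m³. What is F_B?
Formula: F_B = \rho_f g V_{disp}
F_B = 1.225·9.81·0.15 = 1.803 N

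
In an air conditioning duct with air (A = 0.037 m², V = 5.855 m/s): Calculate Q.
Formula: Q = A V
Q = 0.037·5.855·1000 = 216.6 L/s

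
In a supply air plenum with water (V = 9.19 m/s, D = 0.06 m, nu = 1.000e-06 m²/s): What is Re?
Formula: Re = \frac{V D}{\nu}
Re = 9.19·0.06/1.000e-06 = 551400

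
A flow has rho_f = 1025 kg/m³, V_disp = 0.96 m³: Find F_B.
Formula: F_B = \rho_f g V_{disp}
F_B = 1025·9.81·0.96 = 9653 N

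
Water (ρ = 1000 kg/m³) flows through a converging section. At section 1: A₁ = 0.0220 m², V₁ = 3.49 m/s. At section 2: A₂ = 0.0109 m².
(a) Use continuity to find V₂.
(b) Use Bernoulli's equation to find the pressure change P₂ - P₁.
(a) Continuity: A₁V₁=A₂V₂ -> V₂=A₁V₁/A₂=0.0220*3.49/0.0109=7.04 m/s
(b) Bernoulli: P₂-P₁=0.5*rho*(V₁^2-V₂^2)/1000=0.5*1000*(3.49^2-7.04^2)/1000=-18.69 kPa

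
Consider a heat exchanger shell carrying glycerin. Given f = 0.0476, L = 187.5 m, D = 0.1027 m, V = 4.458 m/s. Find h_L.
Formula: h_L = f \frac{L}{D} \frac{V^2}{2g}
h_L = 0.0476·(187.5/0.1027)·4.458²/(2·9.81) = 88.03 m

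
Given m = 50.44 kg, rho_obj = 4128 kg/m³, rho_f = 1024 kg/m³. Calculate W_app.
Formula: W_{app} = mg\left(1 - \frac{\rho_f}{\rho_{obj}}\right)
W_app = 50.44·9.81·(1 − 1024/4128) = 372.1 N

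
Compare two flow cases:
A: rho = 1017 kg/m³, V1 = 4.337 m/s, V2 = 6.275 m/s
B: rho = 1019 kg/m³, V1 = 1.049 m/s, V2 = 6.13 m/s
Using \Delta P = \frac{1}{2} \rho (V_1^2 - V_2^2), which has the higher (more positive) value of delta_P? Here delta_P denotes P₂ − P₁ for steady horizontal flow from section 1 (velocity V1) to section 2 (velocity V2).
delta_P(A) = -10.46 kPa, delta_P(B) = -18.58 kPa. Answer: A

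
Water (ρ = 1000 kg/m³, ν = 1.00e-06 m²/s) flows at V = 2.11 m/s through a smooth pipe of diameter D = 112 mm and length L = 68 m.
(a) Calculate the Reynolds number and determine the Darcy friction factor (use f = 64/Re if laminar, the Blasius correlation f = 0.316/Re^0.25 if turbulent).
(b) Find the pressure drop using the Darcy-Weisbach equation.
(a) Re = V·D/ν = 2.11·0.112/1.00e-06 = 236320 → turbulent (Re > 4000); f = 0.316/Re^0.25 = 0.316/236320^0.25 = 0.014332 (Blasius is strictly valid for Re ≲ 1e5; used here as the smooth-pipe estimate the problem specifies)
(b) Darcy-Weisbach: ΔP = f·(L/D)·½ρV²/1000 = 0.014332·(68/0.112)·½·1000·2.11²/1000 = 19.37 kPa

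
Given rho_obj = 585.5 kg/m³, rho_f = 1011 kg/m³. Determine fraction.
Formula: f_{sub} = \frac{\rho_{obj}}{\rho_f}
fraction = 585.5/1011 = 0.5791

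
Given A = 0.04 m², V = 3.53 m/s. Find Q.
Formula: Q = A V
Q = 0.04·3.53·1000 = 141.2 L/s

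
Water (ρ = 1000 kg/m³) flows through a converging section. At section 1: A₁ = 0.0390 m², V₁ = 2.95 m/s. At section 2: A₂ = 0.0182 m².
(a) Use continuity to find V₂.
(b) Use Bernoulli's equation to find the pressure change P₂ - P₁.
(a) Continuity: A₁V₁=A₂V₂ -> V₂=A₁V₁/A₂=0.0390*2.95/0.0182=6.32 m/s
(b) Bernoulli: P₂-P₁=0.5*rho*(V₁^2-V₂^2)/1000=0.5*1000*(2.95^2-6.32^2)/1000=-15.62 kPa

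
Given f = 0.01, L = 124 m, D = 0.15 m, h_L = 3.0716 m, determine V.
Formula: h_L = f \frac{L}{D} \frac{V^2}{2g}
Substituting knowns: 3.0716 = 0.01·(124/0.15)·V²/(2·9.81)
Solving for V: V = √(3.0716·2·9.81/(0.01·(124/0.15))) = 2.7 m/s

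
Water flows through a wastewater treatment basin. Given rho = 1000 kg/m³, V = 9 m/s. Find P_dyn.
Formula: P_{dyn} = \frac{1}{2} \rho V^2
P_dyn = 0.5·1000·9²/1000 = 40.5 kPa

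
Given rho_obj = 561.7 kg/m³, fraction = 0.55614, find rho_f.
Formula: f_{sub} = \frac{\rho_{obj}}{\rho_f}
Substituting knowns: 0.55614 = 561.7/rho_f
Solving for rho_f: rho_f = 561.7/0.55614 = 1010 kg/m³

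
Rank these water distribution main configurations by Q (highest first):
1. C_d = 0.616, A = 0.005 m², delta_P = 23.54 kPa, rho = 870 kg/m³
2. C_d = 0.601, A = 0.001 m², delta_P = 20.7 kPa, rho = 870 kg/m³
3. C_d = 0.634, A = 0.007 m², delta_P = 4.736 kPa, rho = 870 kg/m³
Case 1: Q = 22.66 L/s
Case 2: Q = 4.146 L/s
Case 3: Q = 14.64 L/s
Ranking (highest first): 1, 3, 2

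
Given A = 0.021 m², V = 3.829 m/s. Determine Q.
Formula: Q = A V
Q = 0.021·3.829·1000 = 80.41 L/s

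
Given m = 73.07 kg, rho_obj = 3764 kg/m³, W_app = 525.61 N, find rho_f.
Formula: W_{app} = mg\left(1 - \frac{\rho_f}{\rho_{obj}}\right)
Substituting knowns: 525.61 = 73.07·9.81·(1 − rho_f/3764)
Solving for rho_f: rho_f = 3764·(1 − 525.61/(73.07·9.81)) = 1004 kg/m³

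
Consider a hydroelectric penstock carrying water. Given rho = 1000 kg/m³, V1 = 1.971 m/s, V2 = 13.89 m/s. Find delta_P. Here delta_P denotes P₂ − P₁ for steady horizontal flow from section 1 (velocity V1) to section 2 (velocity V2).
Formula: \Delta P = \frac{1}{2} \rho (V_1^2 - V_2^2)
delta_P = 0.5·1000·(1.971² − 13.89²)/1000 = -94.52 kPa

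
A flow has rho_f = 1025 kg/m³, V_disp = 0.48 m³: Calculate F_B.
Formula: F_B = \rho_f g V_{disp}
F_B = 1025·9.81·0.48 = 4827 N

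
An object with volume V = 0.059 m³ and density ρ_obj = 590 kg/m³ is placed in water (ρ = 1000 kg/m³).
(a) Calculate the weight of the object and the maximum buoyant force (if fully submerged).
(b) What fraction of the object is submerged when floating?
(a) W=rho_obj*g*V=590*9.81*0.059=341.5 N; F_B(max)=rho*g*V=1000*9.81*0.059=578.8 N
(b) Floating fraction=rho_obj/rho=590/1000=0.590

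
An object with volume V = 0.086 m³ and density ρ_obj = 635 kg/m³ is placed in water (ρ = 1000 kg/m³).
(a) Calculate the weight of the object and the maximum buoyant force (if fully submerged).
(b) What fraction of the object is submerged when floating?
(a) W=rho_obj*g*V=635*9.81*0.086=535.7 N; F_B(max)=rho*g*V=1000*9.81*0.086=843.7 N
(b) Floating fraction=rho_obj/rho=635/1000=0.635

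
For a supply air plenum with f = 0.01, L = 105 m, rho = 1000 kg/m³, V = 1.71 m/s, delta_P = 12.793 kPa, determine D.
Formula: \Delta P = f \frac{L}{D} \frac{\rho V^2}{2}
Substituting knowns: 12.793 = 0.01·(105/D)·0.5·1000·1.71²/1000
Solving for D: D = 0.01·105·0.5·1000·1.71²/(12.793·1000) = 0.12 m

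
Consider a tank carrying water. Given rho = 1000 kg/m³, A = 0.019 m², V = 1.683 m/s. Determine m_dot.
Formula: \dot{m} = \rho A V
m_dot = 1000·0.019·1.683 = 31.98 kg/s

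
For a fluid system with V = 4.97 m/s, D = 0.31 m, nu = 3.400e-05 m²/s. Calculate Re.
Formula: Re = \frac{V D}{\nu}
Re = 4.97·0.31/3.400e-05 = 45315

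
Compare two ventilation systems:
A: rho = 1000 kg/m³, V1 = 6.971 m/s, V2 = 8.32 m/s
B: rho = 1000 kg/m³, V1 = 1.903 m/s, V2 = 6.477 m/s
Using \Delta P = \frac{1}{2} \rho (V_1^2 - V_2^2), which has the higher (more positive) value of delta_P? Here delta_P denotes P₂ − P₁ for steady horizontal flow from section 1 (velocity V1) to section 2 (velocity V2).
delta_P(A) = -10.31 kPa, delta_P(B) = -19.17 kPa. Answer: A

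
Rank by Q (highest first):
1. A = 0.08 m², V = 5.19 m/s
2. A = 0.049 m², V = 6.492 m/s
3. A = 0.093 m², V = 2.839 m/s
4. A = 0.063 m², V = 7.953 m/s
Case 1: Q = 415.2 L/s
Case 2: Q = 318.1 L/s
Case 3: Q = 264 L/s
Case 4: Q = 501 L/s
Ranking (highest first): 4, 1, 2, 3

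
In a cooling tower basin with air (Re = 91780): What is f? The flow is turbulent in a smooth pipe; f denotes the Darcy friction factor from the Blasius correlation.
Formula: f = \frac{0.316}{Re^{0.25}}
f = 0.316/91780^0.25 = 0.01816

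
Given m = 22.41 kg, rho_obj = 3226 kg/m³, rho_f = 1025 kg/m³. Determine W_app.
Formula: W_{app} = mg\left(1 - \frac{\rho_f}{\rho_{obj}}\right)
W_app = 22.41·9.81·(1 − 1025/3226) = 150 N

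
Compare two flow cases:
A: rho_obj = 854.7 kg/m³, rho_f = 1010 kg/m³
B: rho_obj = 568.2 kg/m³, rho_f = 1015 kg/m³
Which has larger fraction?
fraction(A) = 0.8462, fraction(B) = 0.5598. Answer: A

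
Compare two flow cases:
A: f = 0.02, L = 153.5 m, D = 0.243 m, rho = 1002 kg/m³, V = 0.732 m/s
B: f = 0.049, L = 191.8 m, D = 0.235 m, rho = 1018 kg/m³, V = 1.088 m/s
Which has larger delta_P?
delta_P(A) = 3.392 kPa, delta_P(B) = 24.1 kPa. Answer: B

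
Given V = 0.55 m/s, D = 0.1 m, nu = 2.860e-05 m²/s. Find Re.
Formula: Re = \frac{V D}{\nu}
Re = 0.55·0.1/2.860e-05 = 1923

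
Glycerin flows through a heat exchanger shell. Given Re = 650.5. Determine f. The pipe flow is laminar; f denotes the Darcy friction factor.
Formula: f = \frac{64}{Re}
f = 64/650.5 = 0.09839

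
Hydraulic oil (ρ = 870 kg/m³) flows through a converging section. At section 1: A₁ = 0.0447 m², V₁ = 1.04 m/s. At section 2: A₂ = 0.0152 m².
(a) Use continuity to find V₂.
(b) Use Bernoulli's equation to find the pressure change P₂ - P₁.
(a) Continuity: A₁V₁=A₂V₂ -> V₂=A₁V₁/A₂=0.0447*1.04/0.0152=3.06 m/s
(b) Bernoulli: P₂-P₁=0.5*rho*(V₁^2-V₂^2)/1000=0.5*870*(1.04^2-3.06^2)/1000=-3.603 kPa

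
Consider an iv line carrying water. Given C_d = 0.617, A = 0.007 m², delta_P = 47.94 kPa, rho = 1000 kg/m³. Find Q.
Formula: Q = C_d A \sqrt{\frac{2 \Delta P}{\rho}}
Q = 0.617·0.007·√(2·(47.94·1000)/1000)·1000 = 42.29 L/s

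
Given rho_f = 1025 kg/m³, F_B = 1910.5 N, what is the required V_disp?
Formula: F_B = \rho_f g V_{disp}
Substituting knowns: 1910.5 = 1025·9.81·V_disp
Solving for V_disp: V_disp = 1910.5/(1025·9.81) = 0.19 m³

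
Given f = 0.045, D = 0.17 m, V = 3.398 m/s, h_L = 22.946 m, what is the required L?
Formula: h_L = f \frac{L}{D} \frac{V^2}{2g}
Substituting knowns: 22.946 = 0.045·(L/0.17)·3.398²/(2·9.81)
Solving for L: L = 22.946·2·9.81·0.17/(0.045·3.398²) = 147.3 m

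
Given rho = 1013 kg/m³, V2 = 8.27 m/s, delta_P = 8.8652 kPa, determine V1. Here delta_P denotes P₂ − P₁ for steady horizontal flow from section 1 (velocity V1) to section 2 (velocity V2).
Formula: \Delta P = \frac{1}{2} \rho (V_1^2 - V_2^2)
Substituting knowns: 8.8652 = 0.5·1013·(V1² − 8.27²)/1000
Solving for V1: V1 = √(8.27² + 2·(8.8652·1000)/1013) = 9.268 m/s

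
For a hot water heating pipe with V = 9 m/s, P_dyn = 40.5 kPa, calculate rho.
Formula: P_{dyn} = \frac{1}{2} \rho V^2
Substituting knowns: 40.5 = 0.5·rho·9²/1000
Solving for rho: rho = 2·(40.5·1000)/9² = 1000 kg/m³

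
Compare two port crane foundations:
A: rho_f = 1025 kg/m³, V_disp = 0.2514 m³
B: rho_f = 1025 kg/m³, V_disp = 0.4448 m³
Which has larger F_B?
F_B(A) = 2528 N, F_B(B) = 4473 N. Answer: B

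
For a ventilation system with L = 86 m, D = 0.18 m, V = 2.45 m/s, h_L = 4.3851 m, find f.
Formula: h_L = f \frac{L}{D} \frac{V^2}{2g}
Substituting knowns: 4.3851 = f·(86/0.18)·2.45²/(2·9.81)
Solving for f: f = 4.3851·2·9.81/((86/0.18)·2.45²) = 0.03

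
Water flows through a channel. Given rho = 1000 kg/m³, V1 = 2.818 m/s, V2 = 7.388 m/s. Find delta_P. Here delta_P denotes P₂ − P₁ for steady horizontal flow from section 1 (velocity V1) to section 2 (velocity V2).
Formula: \Delta P = \frac{1}{2} \rho (V_1^2 - V_2^2)
delta_P = 0.5·1000·(2.818² − 7.388²)/1000 = -23.32 kPa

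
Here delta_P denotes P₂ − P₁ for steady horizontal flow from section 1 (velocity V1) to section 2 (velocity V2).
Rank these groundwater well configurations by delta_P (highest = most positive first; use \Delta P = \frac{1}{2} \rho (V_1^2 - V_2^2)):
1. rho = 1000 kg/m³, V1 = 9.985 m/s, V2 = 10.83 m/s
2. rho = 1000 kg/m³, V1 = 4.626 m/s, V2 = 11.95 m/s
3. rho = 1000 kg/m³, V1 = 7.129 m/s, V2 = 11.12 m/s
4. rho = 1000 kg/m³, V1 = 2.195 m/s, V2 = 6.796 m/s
Case 1: delta_P = -8.794 kPa
Case 2: delta_P = -60.7 kPa
Case 3: delta_P = -36.42 kPa
Case 4: delta_P = -20.68 kPa
Ranking (highest first): 1, 4, 3, 2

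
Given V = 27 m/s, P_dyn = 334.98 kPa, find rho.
Formula: P_{dyn} = \frac{1}{2} \rho V^2
Substituting knowns: 334.98 = 0.5·rho·27²/1000
Solving for rho: rho = 2·(334.98·1000)/27² = 919 kg/m³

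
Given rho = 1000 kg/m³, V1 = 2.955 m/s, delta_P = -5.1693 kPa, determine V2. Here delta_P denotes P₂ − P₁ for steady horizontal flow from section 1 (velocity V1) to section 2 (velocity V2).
Formula: \Delta P = \frac{1}{2} \rho (V_1^2 - V_2^2)
Substituting knowns: -5.1693 = 0.5·1000·(2.955² − V2²)/1000
Solving for V2: V2 = √(2.955² − 2·(-5.1693·1000)/1000) = 4.367 m/s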